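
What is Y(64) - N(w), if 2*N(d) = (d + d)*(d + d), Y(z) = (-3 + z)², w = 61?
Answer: -3721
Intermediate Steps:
N(d) = 2*d² (N(d) = ((d + d)*(d + d))/2 = ((2*d)*(2*d))/2 = (4*d²)/2 = 2*d²)
Y(64) - N(w) = (-3 + 64)² - 2*61² = 61² - 2*3721 = 3721 - 1*7442 = 3721 - 7442 = -3721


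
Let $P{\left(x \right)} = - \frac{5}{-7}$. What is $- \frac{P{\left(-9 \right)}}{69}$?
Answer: $- \frac{5}{483} \approx -0.010352$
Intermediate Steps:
$P{\left(x \right)} = \frac{5}{7}$ ($P{\left(x \right)} = \left(-5\right) \left(- \frac{1}{7}\right) = \frac{5}{7}$)
$- \frac{P{\left(-9 \right)}}{69} = - \frac{5}{7 \cdot 69} = \left(-1\right) \frac{5}{483} = - \frac{5}{483}$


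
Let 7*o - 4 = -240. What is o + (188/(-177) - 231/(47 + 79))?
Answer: -90719/2478 ≈ -36.610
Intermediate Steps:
o = -236/7 (o = 4/7 + (1/7)*(-240) = 4/7 - 240/7 = -236/7 ≈ -33.714)
o + (188/(-177) - 231/(47 + 79)) = -236/7 + (188/(-177) - 231/(47 + 79)) = -236/7 + (188*(-1/177) - 231/126) = -236/7 + (-188/177 - 231*1/126) = -236/7 + (-188/177 - 11/6) = -236/7 - 1025/354 = -90719/2478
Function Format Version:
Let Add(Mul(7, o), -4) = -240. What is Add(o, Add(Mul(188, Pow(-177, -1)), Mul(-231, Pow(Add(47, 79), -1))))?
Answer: Rational(-90719, 2478) ≈ -36.610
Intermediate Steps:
o = Rational(-236, 7) (o = Add(Rational(4, 7), Mul(Rational(1, 7), -240)) = Add(Rational(4, 7), Rational(-240, 7)) = Rational(-236, 7) ≈ -33.714)
Add(o, Add(Mul(188, Pow(-177, -1)), Mul(-231, Pow(Add(47, 79), -1)))) = Add(Rational(-236, 7), Add(Mul(188, Pow(-177, -1)), Mul(-231, Pow(Add(47, 79), -1)))) = Add(Rational(-236, 7), Add(Mul(188, Rational(-1, 177)), Mul(-231, Pow(126, -1)))) = Add(Rational(-236, 7), Add(Rational(-188, 177), Mul(-231, Rational(1, 126)))) = Add(Rational(-236, 7), Add(Rational(-188, 177), Rational(-11, 6))) = Add(Rational(-236, 7), Rational(-1025, 354)) = Rational(-90719, 2478)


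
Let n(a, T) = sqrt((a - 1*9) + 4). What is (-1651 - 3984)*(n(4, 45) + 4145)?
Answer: -23357075 - 5635*I ≈ -2.3357e+7 - 5635.0*I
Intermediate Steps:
n(a, T) = sqrt(-5 + a) (n(a, T) = sqrt((a - 9) + 4) = sqrt((-9 + a) + 4) = sqrt(-5 + a))
(-1651 - 3984)*(n(4, 45) + 4145) = (-1651 - 3984)*(sqrt(-5 + 4) + 4145) = -5635*(sqrt(-1) + 4145) = -5635*(I + 4145) = -5635*(4145 + I) = -23357075 - 5635*I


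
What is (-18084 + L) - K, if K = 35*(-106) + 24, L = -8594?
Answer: -22992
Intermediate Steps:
K = -3686 (K = -3710 + 24 = -3686)
(-18084 + L) - K = (-18084 - 8594) - 1*(-3686) = -26678 + 3686 = -22992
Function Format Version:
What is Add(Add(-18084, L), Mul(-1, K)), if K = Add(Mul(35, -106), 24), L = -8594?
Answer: -22992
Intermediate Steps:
K = -3686 (K = Add(-3710, 24) = -3686)
Add(Add(-18084, L), Mul(-1, K)) = Add(Add(-18084, -8594), Mul(-1, -3686)) = Add(-26678, 3686) = -22992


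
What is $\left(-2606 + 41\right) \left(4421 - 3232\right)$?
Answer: $-3049785$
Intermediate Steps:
$\left(-2606 + 41\right) \left(4421 - 3232\right) = \left(-2565\right) 1189 = -3049785$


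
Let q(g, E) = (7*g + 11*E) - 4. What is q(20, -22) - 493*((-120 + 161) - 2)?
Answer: -19333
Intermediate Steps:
q(g, E) = -4 + 7*g + 11*E
q(20, -22) - 493*((-120 + 161) - 2) = (-4 + 7*20 + 11*(-22)) - 493*((-120 + 161) - 2) = (-4 + 140 - 242) - 493*(41 - 2) = -106 - 493*39 = -106 - 19227 = -19333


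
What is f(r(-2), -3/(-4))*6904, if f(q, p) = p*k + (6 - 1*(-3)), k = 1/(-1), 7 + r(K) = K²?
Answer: 56958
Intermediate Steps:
r(K) = -7 + K²
k = -1
f(q, p) = 9 - p (f(q, p) = p*(-1) + (6 - 1*(-3)) = -p + (6 + 3) = -p + 9 = 9 - p)
f(r(-2), -3/(-4))*6904 = (9 - (-3)/(-4))*6904 = (9 - (-3)*(-1)/4)*6904 = (9 - 1*¾)*6904 = (9 - ¾)*6904 = (33/4)*6904 = 56958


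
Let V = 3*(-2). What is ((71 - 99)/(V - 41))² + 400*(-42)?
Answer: -37110416/2209 ≈ -16800.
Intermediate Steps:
V = -6
((71 - 99)/(V - 41))² + 400*(-42) = ((71 - 99)/(-6 - 41))² + 400*(-42) = (-28/(-47))² - 16800 = (-28*(-1/47))² - 16800 = (28/47)² - 16800 = 784/2209 - 16800 = -37110416/2209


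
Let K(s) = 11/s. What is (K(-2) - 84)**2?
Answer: 32041/4 ≈ 8010.3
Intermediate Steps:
(K(-2) - 84)**2 = (11/(-2) - 84)**2 = (11*(-1/2) - 84)**2 = (-11/2 - 84)**2 = (-179/2)**2 = 32041/4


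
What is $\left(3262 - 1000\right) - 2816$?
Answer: $-554$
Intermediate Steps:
$\left(3262 - 1000\right) - 2816 = 2262 - 2816 = -554$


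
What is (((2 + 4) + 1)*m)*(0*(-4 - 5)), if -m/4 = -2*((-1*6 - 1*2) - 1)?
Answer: 0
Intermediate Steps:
m = -72 (m = -(-8)*((-1*6 - 1*2) - 1) = -(-8)*((-6 - 2) - 1) = -(-8)*(-8 - 1) = -(-8)*(-9) = -4*18 = -72)
(((2 + 4) + 1)*m)*(0*(-4 - 5)) = (((2 + 4) + 1)*(-72))*(0*(-4 - 5)) = ((6 + 1)*(-72))*(0*(-9)) = (7*(-72))*0 = -504*0 = 0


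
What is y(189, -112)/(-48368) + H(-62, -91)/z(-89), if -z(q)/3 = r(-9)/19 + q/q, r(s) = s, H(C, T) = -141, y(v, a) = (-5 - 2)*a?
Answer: 2699049/30230 ≈ 89.284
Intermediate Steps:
y(v, a) = -7*a
z(q) = -30/19 (z(q) = -3*(-9/19 + q/q) = -3*(-9*1/19 + 1) = -3*(-9/19 + 1) = -3*10/19 = -30/19)
y(189, -112)/(-48368) + H(-62, -91)/z(-89) = -7*(-112)/(-48368) - 141/(-30/19) = 784*(-1/48368) - 141*(-19/30) = -49/3023 + 893/10 = 2699049/30230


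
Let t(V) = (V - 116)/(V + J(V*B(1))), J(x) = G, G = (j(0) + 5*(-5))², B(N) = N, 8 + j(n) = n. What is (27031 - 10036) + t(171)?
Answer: 4282751/252 ≈ 16995.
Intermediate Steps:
j(n) = -8 + n
G = 1089 (G = ((-8 + 0) + 5*(-5))² = (-8 - 25)² = (-33)² = 1089)
J(x) = 1089
t(V) = (-116 + V)/(1089 + V) (t(V) = (V - 116)/(V + 1089) = (-116 + V)/(1089 + V))
(27031 - 10036) + t(171) = (27031 - 10036) + (-116 + 171)/(1089 + 171) = 16995 + 55/1260 = 16995 + (1/1260)*55 = 16995 + 11/252 = 4282751/252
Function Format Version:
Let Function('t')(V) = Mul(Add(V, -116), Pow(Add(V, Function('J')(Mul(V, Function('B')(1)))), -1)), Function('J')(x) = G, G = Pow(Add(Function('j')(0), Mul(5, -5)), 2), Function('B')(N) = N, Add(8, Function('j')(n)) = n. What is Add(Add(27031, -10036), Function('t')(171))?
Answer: Rational(4282751, 252) ≈ 16995.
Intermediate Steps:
Function('j')(n) = Add(-8, n)
G = 1089 (G = Pow(Add(Add(-8, 0), Mul(5, -5)), 2) = Pow(Add(-8, -25), 2) = Pow(-33, 2) = 1089)
Function('J')(x) = 1089
Function('t')(V) = Mul(Pow(Add(1089, V), -1), Add(-116, V)) (Function('t')(V) = Mul(Add(V, -116), Pow(Add(V, 1089), -1)) = Mul(Add(-116, V), Pow(Add(1089, V), -1)) = Mul(Pow(Add(1089, V), -1), Add(-116, V)))
Add(Add(27031, -10036), Function('t')(171)) = Add(Add(27031, -10036), Mul(Pow(Add(1089, 171), -1), Add(-116, 171))) = Add(16995, Mul(Pow(1260, -1), 55)) = Add(16995, Mul(Rational(1, 1260), 55)) = Add(16995, Rational(11, 252)) = Rational(4282751, 252)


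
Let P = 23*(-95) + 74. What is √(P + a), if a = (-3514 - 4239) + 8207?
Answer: I*√1657 ≈ 40.706*I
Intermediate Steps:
P = -2111 (P = -2185 + 74 = -2111)
a = 454 (a = -7753 + 8207 = 454)
√(P + a) = √(-2111 + 454) = √(-1657) = I*√1657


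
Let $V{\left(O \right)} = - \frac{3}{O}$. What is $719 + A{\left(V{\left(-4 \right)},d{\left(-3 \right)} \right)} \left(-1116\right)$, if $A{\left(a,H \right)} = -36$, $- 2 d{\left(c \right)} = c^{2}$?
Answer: $40895$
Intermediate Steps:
$d{\left(c \right)} = - \frac{c^{2}}{2}$
$719 + A{\left(V{\left(-4 \right)},d{\left(-3 \right)} \right)} \left(-1116\right) = 719 - -40176 = 719 + 40176 = 40895$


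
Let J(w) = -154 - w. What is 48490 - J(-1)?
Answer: 48643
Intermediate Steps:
48490 - J(-1) = 48490 - (-154 - 1*(-1)) = 48490 - (-154 + 1) = 48490 - 1*(-153) = 48490 + 153 = 48643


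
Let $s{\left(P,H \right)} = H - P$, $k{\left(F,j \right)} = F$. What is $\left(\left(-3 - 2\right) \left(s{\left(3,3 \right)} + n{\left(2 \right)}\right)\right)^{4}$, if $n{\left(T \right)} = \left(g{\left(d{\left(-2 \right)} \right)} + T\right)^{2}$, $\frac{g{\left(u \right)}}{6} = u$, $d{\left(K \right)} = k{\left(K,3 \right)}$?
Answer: $62500000000$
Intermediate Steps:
$d{\left(K \right)} = K$
$g{\left(u \right)} = 6 u$
$n{\left(T \right)} = \left(-12 + T\right)^{2}$ ($n{\left(T \right)} = \left(6 \left(-2\right) + T\right)^{2} = \left(-12 + T\right)^{2}$)
$\left(\left(-3 - 2\right) \left(s{\left(3,3 \right)} + n{\left(2 \right)}\right)\right)^{4} = \left(\left(-3 - 2\right) \left(\left(3 - 3\right) + \left(-12 + 2\right)^{2}\right)\right)^{4} = \left(- 5 \left(\left(3 - 3\right) + \left(-10\right)^{2}\right)\right)^{4} = \left(- 5 \left(0 + 100\right)\right)^{4} = \left(\left(-5\right) 100\right)^{4} = \left(-500\right)^{4} = 62500000000$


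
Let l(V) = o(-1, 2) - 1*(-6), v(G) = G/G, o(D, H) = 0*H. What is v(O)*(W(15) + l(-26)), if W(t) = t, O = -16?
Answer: 21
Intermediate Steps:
o(D, H) = 0
v(G) = 1
l(V) = 6 (l(V) = 0 - 1*(-6) = 0 + 6 = 6)
v(O)*(W(15) + l(-26)) = 1*(15 + 6) = 1*21 = 21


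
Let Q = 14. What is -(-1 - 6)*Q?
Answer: 98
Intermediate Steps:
-(-1 - 6)*Q = -(-1 - 6)*14 = -(-7)*14 = -1*(-98) = 98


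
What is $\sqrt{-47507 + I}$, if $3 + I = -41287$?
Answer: $i \sqrt{88797} \approx 297.99 i$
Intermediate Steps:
$I = -41290$ ($I = -3 - 41287 = -41290$)
$\sqrt{-47507 + I} = \sqrt{-47507 - 41290} = \sqrt{-88797} = i \sqrt{88797}$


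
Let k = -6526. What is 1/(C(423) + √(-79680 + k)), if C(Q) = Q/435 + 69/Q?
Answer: 237325560/18017238362903 - 417998025*I*√86206/36034476725806 ≈ 1.3172e-5 - 0.0034058*I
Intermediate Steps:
C(Q) = 69/Q + Q/435 (C(Q) = Q*(1/435) + 69/Q = Q/435 + 69/Q = 69/Q + Q/435)
1/(C(423) + √(-79680 + k)) = 1/((69/423 + (1/435)*423) + √(-79680 - 6526)) = 1/((69*(1/423) + 141/145) + √(-86206)) = 1/((23/141 + 141/145) + I*√86206) = 1/(23216/20445 + I*√86206)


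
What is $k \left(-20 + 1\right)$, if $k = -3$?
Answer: $57$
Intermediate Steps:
$k \left(-20 + 1\right) = - 3 \left(-20 + 1\right) = \left(-3\right) \left(-19\right) = 57$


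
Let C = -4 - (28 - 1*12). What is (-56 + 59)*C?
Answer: -60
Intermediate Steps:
C = -20 (C = -4 - (28 - 12) = -4 - 1*16 = -4 - 16 = -20)
(-56 + 59)*C = (-56 + 59)*(-20) = 3*(-20) = -60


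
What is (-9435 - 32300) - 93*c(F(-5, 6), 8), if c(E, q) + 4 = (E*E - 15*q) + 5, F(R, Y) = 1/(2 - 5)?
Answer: -92035/3 ≈ -30678.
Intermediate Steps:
F(R, Y) = -1/3 (F(R, Y) = 1/(-3) = -1/3)
c(E, q) = 1 + E**2 - 15*q (c(E, q) = -4 + ((E*E - 15*q) + 5) = -4 + ((E**2 - 15*q) + 5) = -4 + (5 + E**2 - 15*q) = 1 + E**2 - 15*q)
(-9435 - 32300) - 93*c(F(-5, 6), 8) = (-9435 - 32300) - 93*(1 + (-1/3)**2 - 15*8) = -41735 - 93*(1 + 1/9 - 120) = -41735 - 93*(-1070/9) = -41735 + 33170/3 = -92035/3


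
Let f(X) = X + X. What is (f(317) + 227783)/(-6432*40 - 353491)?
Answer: -32631/87253 ≈ -0.37398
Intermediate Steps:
f(X) = 2*X
(f(317) + 227783)/(-6432*40 - 353491) = (2*317 + 227783)/(-6432*40 - 353491) = (634 + 227783)/(-257280 - 353491) = 228417/(-610771) = 228417*(-1/610771) = -32631/87253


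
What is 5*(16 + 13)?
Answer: 145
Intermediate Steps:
5*(16 + 13) = 5*29 = 145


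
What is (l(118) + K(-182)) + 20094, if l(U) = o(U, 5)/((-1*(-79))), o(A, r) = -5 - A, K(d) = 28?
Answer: 1589515/79 ≈ 20120.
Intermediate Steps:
l(U) = -5/79 - U/79 (l(U) = (-5 - U)/((-1*(-79))) = (-5 - U)/79 = (-5 - U)*(1/79) = -5/79 - U/79)
(l(118) + K(-182)) + 20094 = ((-5/79 - 1/79*118) + 28) + 20094 = ((-5/79 - 118/79) + 28) + 20094 = (-123/79 + 28) + 20094 = 2089/79 + 20094 = 1589515/79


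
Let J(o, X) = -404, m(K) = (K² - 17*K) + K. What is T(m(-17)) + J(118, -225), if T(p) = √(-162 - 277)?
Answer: -404 + I*√439 ≈ -404.0 + 20.952*I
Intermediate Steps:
m(K) = K² - 16*K
T(p) = I*√439 (T(p) = √(-439) = I*√439)
T(m(-17)) + J(118, -225) = I*√439 - 404 = -404 + I*√439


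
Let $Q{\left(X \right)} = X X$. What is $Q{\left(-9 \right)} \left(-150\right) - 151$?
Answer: $-12301$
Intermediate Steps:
$Q{\left(X \right)} = X^{2}$
$Q{\left(-9 \right)} \left(-150\right) - 151 = \left(-9\right)^{2} \left(-150\right) - 151 = 81 \left(-150\right) - 151 = -12150 - 151 = -12301$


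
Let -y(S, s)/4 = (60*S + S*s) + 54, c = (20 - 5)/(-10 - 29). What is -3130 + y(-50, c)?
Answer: 111502/13 ≈ 8577.1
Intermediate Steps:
c = -5/13 (c = 15/(-39) = 15*(-1/39) = -5/13 ≈ -0.38462)
y(S, s) = -216 - 240*S - 4*S*s (y(S, s) = -4*((60*S + S*s) + 54) = -4*(54 + 60*S + S*s) = -216 - 240*S - 4*S*s)
-3130 + y(-50, c) = -3130 + (-216 - 240*(-50) - 4*(-50)*(-5/13)) = -3130 + (-216 + 12000 - 1000/13) = -3130 + 152192/13 = 111502/13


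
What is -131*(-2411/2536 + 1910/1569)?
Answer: -138978031/3978984 ≈ -34.928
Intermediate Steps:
-131*(-2411/2536 + 1910/1569) = -131*1060901/3978984 = -138978031/3978984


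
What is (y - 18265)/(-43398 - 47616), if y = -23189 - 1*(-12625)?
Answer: 28829/91014 ≈ 0.31675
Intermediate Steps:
y = -10564 (y = -23189 + 12625 = -10564)
(y - 18265)/(-43398 - 47616) = (-10564 - 18265)/(-43398 - 47616) = -28829/(-91014) = -28829*(-1/91014) = 28829/91014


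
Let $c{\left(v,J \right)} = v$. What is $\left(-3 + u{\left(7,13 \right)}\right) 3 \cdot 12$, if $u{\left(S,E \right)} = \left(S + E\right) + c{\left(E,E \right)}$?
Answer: $1080$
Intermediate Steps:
$u{\left(S,E \right)} = S + 2 E$ ($u{\left(S,E \right)} = \left(S + E\right) + E = \left(E + S\right) + E = S + 2 E$)
$\left(-3 + u{\left(7,13 \right)}\right) 3 \cdot 12 = \left(-3 + \left(7 + 2 \cdot 13\right)\right) 3 \cdot 12 = \left(-3 + \left(7 + 26\right)\right) 36 = \left(-3 + 33\right) 36 = 30 \cdot 36 = 1080$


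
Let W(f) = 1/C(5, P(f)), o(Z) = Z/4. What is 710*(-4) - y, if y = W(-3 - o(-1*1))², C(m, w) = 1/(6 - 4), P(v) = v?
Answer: -2844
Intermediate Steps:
C(m, w) = ½ (C(m, w) = 1/2 = ½)
o(Z) = Z/4 (o(Z) = Z*(¼) = Z/4)
W(f) = 2 (W(f) = 1/(½) = 2)
y = 4 (y = 2² = 4)
710*(-4) - y = 710*(-4) - 1*4 = -2840 - 4 = -2844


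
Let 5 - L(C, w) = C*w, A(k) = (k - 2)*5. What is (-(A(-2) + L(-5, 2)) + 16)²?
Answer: 441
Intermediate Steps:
A(k) = -10 + 5*k (A(k) = (-2 + k)*5 = -10 + 5*k)
L(C, w) = 5 - C*w
(-(A(-2) + L(-5, 2)) + 16)² = (-((-10 + 5*(-2)) + (5 - 1*(-5)*2)) + 16)² = (-((-10 - 10) + (5 + 10)) + 16)² = (-(-20 + 15) + 16)² = (-1*(-5) + 16)² = (5 + 16)² = 21² = 441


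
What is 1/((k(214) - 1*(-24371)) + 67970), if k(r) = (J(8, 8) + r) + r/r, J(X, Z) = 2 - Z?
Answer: 1/92550 ≈ 1.0805e-5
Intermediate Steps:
k(r) = -5 + r (k(r) = ((2 - 1*8) + r) + r/r = ((2 - 8) + r) + 1 = (-6 + r) + 1 = -5 + r)
1/((k(214) - 1*(-24371)) + 67970) = 1/(((-5 + 214) - 1*(-24371)) + 67970) = 1/((209 + 24371) + 67970) = 1/(24580 + 67970) = 1/92550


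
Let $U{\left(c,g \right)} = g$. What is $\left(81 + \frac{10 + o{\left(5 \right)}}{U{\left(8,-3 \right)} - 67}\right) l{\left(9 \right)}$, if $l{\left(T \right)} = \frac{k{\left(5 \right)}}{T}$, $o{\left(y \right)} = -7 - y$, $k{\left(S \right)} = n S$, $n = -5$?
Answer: $- \frac{14180}{63} \approx -225.08$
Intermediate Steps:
$k{\left(S \right)} = - 5 S$
$l{\left(T \right)} = - \frac{25}{T}$ ($l{\left(T \right)} = \frac{\left(-5\right) 5}{T} = - \frac{25}{T}$)
$\left(81 + \frac{10 + o{\left(5 \right)}}{U{\left(8,-3 \right)} - 67}\right) l{\left(9 \right)} = \left(81 + \frac{10 - 12}{-3 - 67}\right) \left(- \frac{25}{9}\right) = \left(81 + \frac{10 - 12}{-70}\right) \left(\left(-25\right) \frac{1}{9}\right) = \left(81 + \left(10 - 12\right) \left(- \frac{1}{70}\right)\right) \left(- \frac{25}{9}\right) = \left(81 - - \frac{1}{35}\right) \left(- \frac{25}{9}\right) = \left(81 + \frac{1}{35}\right) \left(- \frac{25}{9}\right) = \frac{2836}{35} \left(- \frac{25}{9}\right) = - \frac{14180}{63}$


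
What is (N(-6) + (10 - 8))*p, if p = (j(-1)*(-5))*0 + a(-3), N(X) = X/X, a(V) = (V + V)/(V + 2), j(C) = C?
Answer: 18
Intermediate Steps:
a(V) = 2*V/(2 + V) (a(V) = (2*V)/(2 + V) = 2*V/(2 + V))
N(X) = 1
p = 6 (p = -1*(-5)*0 + 2*(-3)/(2 - 3) = 5*0 + 2*(-3)/(-1) = 0 + 2*(-3)*(-1) = 0 + 6 = 6)
(N(-6) + (10 - 8))*p = (1 + (10 - 8))*6 = (1 + 2)*6 = 3*6 = 18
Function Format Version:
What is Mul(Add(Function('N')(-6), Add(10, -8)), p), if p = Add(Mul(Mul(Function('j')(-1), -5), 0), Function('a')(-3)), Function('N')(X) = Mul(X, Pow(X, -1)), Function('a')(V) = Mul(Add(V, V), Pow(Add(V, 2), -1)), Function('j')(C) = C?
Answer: 18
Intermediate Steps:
Function('a')(V) = Mul(2, V, Pow(Add(2, V), -1)) (Function('a')(V) = Mul(Mul(2, V), Pow(Add(2, V), -1)) = Mul(2, V, Pow(Add(2, V), -1)))
Function('N')(X) = 1
p = 6 (p = Add(Mul(Mul(-1, -5), 0), Mul(2, -3, Pow(Add(2, -3), -1))) = Add(Mul(5, 0), Mul(2, -3, Pow(-1, -1))) = Add(0, Mul(2, -3, -1)) = Add(0, 6) = 6)
Mul(Add(Function('N')(-6), Add(10, -8)), p) = Mul(Add(1, Add(10, -8)), 6) = Mul(Add(1, 2), 6) = Mul(3, 6) = 18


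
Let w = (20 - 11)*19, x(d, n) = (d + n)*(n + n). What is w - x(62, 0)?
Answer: 171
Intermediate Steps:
x(d, n) = 2*n*(d + n) (x(d, n) = (d + n)*(2*n) = 2*n*(d + n))
w = 171 (w = 9*19 = 171)
w - x(62, 0) = 171 - 2*0*(62 + 0) = 171 - 2*0*62 = 171 - 1*0 = 171 + 0 = 171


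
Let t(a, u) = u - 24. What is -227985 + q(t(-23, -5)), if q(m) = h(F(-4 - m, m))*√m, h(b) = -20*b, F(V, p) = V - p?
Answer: -227985 - 1080*I*√29 ≈ -2.2799e+5 - 5816.0*I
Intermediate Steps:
t(a, u) = -24 + u
q(m) = √m*(80 + 40*m) (q(m) = (-20*((-4 - m) - m))*√m = (-20*(-4 - 2*m))*√m = (80 + 40*m)*√m = √m*(80 + 40*m))
-227985 + q(t(-23, -5)) = -227985 + 40*√(-24 - 5)*(2 + (-24 - 5)) = -227985 + 40*√(-29)*(2 - 29) = -227985 + 40*(I*√29)*(-27) = -227985 - 1080*I*√29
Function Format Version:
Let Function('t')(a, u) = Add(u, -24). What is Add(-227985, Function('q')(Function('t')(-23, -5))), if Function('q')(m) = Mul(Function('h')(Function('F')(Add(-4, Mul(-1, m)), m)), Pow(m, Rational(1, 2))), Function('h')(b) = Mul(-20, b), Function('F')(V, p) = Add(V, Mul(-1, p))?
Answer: Add(-227985, Mul(-1080, I, Pow(29, Rational(1, 2)))) ≈ Add(-2.2799e+5, Mul(-5816.0, I))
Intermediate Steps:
Function('t')(a, u) = Add(-24, u)
Function('q')(m) = Mul(Pow(m, Rational(1, 2)), Add(80, Mul(40, m))) (Function('q')(m) = Mul(Mul(-20, Add(Add(-4, Mul(-1, m)), Mul(-1, m))), Pow(m, Rational(1, 2))) = Mul(Mul(-20, Add(-4, Mul(-2, m))), Pow(m, Rational(1, 2))) = Mul(Add(80, Mul(40, m)), Pow(m, Rational(1, 2))) = Mul(Pow(m, Rational(1, 2)), Add(80, Mul(40, m))))
Add(-227985, Function('q')(Function('t')(-23, -5))) = Add(-227985, Mul(40, Pow(Add(-24, -5), Rational(1, 2)), Add(2, Add(-24, -5)))) = Add(-227985, Mul(40, Pow(-29, Rational(1, 2)), Add(2, -29))) = Add(-227985, Mul(40, Mul(I, Pow(29, Rational(1, 2))), -27)) = Add(-227985, Mul(-1080, I, Pow(29, Rational(1, 2))))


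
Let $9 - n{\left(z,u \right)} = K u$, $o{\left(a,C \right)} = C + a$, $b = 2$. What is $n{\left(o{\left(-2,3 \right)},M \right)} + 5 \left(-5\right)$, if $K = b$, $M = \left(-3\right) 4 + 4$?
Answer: $0$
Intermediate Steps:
$M = -8$ ($M = -12 + 4 = -8$)
$K = 2$
$n{\left(z,u \right)} = 9 - 2 u$
$n{\left(o{\left(-2,3 \right)},M \right)} + 5 \left(-5\right) = \left(9 - -16\right) + 5 \left(-5\right) = \left(9 + 16\right) - 25 = 25 - 25 = 0$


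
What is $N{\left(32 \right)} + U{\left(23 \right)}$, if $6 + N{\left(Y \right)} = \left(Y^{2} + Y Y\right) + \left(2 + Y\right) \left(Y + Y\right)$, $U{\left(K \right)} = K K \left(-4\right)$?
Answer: $2102$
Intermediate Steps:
$U{\left(K \right)} = - 4 K^{2}$ ($U{\left(K \right)} = K^{2} \left(-4\right) = - 4 K^{2}$)
$N{\left(Y \right)} = -6 + 2 Y^{2} + 2 Y \left(2 + Y\right)$ ($N{\left(Y \right)} = -6 + \left(\left(Y^{2} + Y Y\right) + \left(2 + Y\right) \left(Y + Y\right)\right) = -6 + \left(\left(Y^{2} + Y^{2}\right) + \left(2 + Y\right) 2 Y\right) = -6 + \left(2 Y^{2} + 2 Y \left(2 + Y\right)\right) = -6 + 2 Y^{2} + 2 Y \left(2 + Y\right)$)
$N{\left(32 \right)} + U{\left(23 \right)} = \left(-6 + 4 \cdot 32 + 4 \cdot 32^{2}\right) - 4 \cdot 23^{2} = \left(-6 + 128 + 4 \cdot 1024\right) - 2116 = \left(-6 + 128 + 4096\right) - 2116 = 4218 - 2116 = 2102$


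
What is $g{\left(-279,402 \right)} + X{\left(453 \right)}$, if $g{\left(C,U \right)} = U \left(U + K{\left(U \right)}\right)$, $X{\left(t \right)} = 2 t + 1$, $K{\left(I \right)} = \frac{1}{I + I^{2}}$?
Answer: $\frac{65491934}{403} \approx 1.6251 \cdot 10^{5}$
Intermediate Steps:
$X{\left(t \right)} = 1 + 2 t$
$g{\left(C,U \right)} = U \left(U + \frac{1}{U \left(1 + U\right)}\right)$
$g{\left(-279,402 \right)} + X{\left(453 \right)} = \frac{1 + 402^{2} \left(1 + 402\right)}{1 + 402} + \left(1 + 2 \cdot 453\right) = \frac{1 + 161604 \cdot 403}{403} + \left(1 + 906\right) = \frac{1 + 65126412}{403} + 907 = \frac{1}{403} \cdot 65126413 + 907 = \frac{65126413}{403} + 907 = \frac{65491934}{403}$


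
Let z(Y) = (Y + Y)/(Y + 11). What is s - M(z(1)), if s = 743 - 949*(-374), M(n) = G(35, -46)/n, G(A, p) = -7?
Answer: 355711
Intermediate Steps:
z(Y) = 2*Y/(11 + Y) (z(Y) = (2*Y)/(11 + Y) = 2*Y/(11 + Y))
M(n) = -7/n
s = 355669 (s = 743 + 354926 = 355669)
s - M(z(1)) = 355669 - (-7)/(2*1/(11 + 1)) = 355669 - (-7)/(2*1/12) = 355669 - (-7)/(2*1*(1/12)) = 355669 - (-7)/1/6 = 355669 - (-7)*6 = 355669 - 1*(-42) = 355669 + 42 = 355711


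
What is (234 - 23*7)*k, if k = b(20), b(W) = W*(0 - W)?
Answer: -29200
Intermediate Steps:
b(W) = -W² (b(W) = W*(-W) = -W²)
k = -400 (k = -1*20² = -1*400 = -400)
(234 - 23*7)*k = (234 - 23*7)*(-400) = (234 - 161)*(-400) = 73*(-400) = -29200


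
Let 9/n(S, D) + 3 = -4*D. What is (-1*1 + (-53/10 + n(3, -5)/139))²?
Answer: 22135190841/558376900 ≈ 39.642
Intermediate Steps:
n(S, D) = 9/(-3 - 4*D)
(-1*1 + (-53/10 + n(3, -5)/139))² = (-1*1 + (-53/10 - 9/(3 + 4*(-5))/139))² = (-1 + (-53*⅒ - 9/(3 - 20)*(1/139)))² = (-1 + (-53/10 - 9/(-17)*(1/139)))² = (-1 + (-53/10 - 9*(-1/17)*(1/139)))² = (-1 + (-53/10 + (9/17)*(1/139)))² = (-1 + (-53/10 + 9/2363))² = (-1 - 125149/23630)² = (-148779/23630)² = 22135190841/558376900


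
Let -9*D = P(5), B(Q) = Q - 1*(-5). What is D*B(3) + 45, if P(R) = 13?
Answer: 301/9 ≈ 33.444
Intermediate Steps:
B(Q) = 5 + Q (B(Q) = Q + 5 = 5 + Q)
D = -13/9 (D = -1/9*13 = -13/9 ≈ -1.4444)
D*B(3) + 45 = -13*(5 + 3)/9 + 45 = -13/9*8 + 45 = -104/9 + 45 = 301/9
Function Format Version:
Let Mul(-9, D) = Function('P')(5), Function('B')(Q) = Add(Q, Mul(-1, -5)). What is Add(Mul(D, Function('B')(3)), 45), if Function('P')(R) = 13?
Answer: Rational(301, 9) ≈ 33.444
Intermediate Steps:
Function('B')(Q) = Add(5, Q) (Function('B')(Q) = Add(Q, 5) = Add(5, Q))
D = Rational(-13, 9) (D = Mul(Rational(-1, 9), 13) = Rational(-13, 9) ≈ -1.4444)
Add(Mul(D, Function('B')(3)), 45) = Add(Mul(Rational(-13, 9), Add(5, 3)), 45) = Add(Mul(Rational(-13, 9), 8), 45) = Add(Rational(-104, 9), 45) = Rational(301, 9)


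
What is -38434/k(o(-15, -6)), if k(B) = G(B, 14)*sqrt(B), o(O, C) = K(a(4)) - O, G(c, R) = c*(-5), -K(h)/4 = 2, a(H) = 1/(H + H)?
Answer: 38434*sqrt(7)/245 ≈ 415.05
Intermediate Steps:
a(H) = 1/(2*H)
K(h) = -8 (K(h) = -4*2 = -8)
G(c, R) = -5*c
o(O, C) = -8 - O
k(B) = -5*B**(3/2) (k(B) = (-5*B)*sqrt(B) = -5*B**(3/2))
-38434/k(o(-15, -6)) = -38434*(-1/(5*(-8 - 1*(-15))**(3/2))) = -38434*(-1/(5*(-8 + 15)**(3/2))) = -38434*(-sqrt(7)/245) = -(-38434)*sqrt(7)/245 = 38434*sqrt(7)/245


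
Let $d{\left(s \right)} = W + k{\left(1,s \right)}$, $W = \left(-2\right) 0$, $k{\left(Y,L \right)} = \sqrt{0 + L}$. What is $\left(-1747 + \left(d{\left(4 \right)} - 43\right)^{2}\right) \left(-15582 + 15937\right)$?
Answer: $-23430$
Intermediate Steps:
$k{\left(Y,L \right)} = \sqrt{L}$
$W = 0$
$d{\left(s \right)} = \sqrt{s}$ ($d{\left(s \right)} = 0 + \sqrt{s} = \sqrt{s}$)
$\left(-1747 + \left(d{\left(4 \right)} - 43\right)^{2}\right) \left(-15582 + 15937\right) = \left(-1747 + \left(\sqrt{4} - 43\right)^{2}\right) \left(-15582 + 15937\right) = \left(-1747 + \left(2 - 43\right)^{2}\right) 355 = \left(-1747 + \left(-41\right)^{2}\right) 355 = \left(-1747 + 1681\right) 355 = \left(-66\right) 355 = -23430$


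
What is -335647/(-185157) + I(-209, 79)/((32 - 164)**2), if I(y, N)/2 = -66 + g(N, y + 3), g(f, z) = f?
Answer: 325173745/179231976 ≈ 1.8143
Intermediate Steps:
I(y, N) = -132 + 2*N (I(y, N) = 2*(-66 + N) = -132 + 2*N)
-335647/(-185157) + I(-209, 79)/((32 - 164)**2) = -335647/(-185157) + (-132 + 2*79)/((32 - 164)**2) = -335647*(-1/185157) + (-132 + 158)/((-132)**2) = 335647/185157 + 26/17424 = 335647/185157 + 26*(1/17424) = 335647/185157 + 13/8712 = 325173745/179231976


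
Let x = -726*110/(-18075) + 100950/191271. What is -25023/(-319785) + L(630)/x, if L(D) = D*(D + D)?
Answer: 1083457326015574273/6750848211035 ≈ 1.6049e+5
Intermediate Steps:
x = 379990518/76827185 (x = -79860*(-1/18075) + 100950*(1/191271) = 5324/1205 + 33650/63757 = 379990518/76827185 ≈ 4.9460)
L(D) = 2*D² (L(D) = D*(2*D) = 2*D²)
-25023/(-319785) + L(630)/x = -25023/(-319785) + (2*630²)/(379990518/76827185) = -25023*(-1/319785) + (2*396900)*(76827185/379990518) = 8341/106595 + 793800*(76827185/379990518) = 8341/106595 + 10164236575500/63331753 = 1083457326015574273/6750848211035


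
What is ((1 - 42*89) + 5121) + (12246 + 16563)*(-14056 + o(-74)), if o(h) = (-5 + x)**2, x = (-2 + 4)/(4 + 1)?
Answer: -10108208039/25 ≈ -4.0433e+8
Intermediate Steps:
x = 2/5 ≈ 0.40000
o(h) = 529/25 (o(h) = (-5 + 2/5)**2 = (-23/5)**2 = 529/25)
((1 - 42*89) + 5121) + (12246 + 16563)*(-14056 + o(-74)) = ((1 - 42*89) + 5121) + (12246 + 16563)*(-14056 + 529/25) = ((1 - 3738) + 5121) + 28809*(-350871/25) = (-3737 + 5121) - 10108242639/25 = 1384 - 10108242639/25 = -10108208039/25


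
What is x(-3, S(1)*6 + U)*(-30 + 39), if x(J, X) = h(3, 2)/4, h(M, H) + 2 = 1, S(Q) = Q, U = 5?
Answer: -9/4 ≈ -2.2500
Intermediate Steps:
h(M, H) = -1 (h(M, H) = -2 + 1 = -1)
x(J, X) = -¼ (x(J, X) = -1/4 = -1*¼ = -¼)
x(-3, S(1)*6 + U)*(-30 + 39) = -(-30 + 39)/4 = -¼*9 = -9/4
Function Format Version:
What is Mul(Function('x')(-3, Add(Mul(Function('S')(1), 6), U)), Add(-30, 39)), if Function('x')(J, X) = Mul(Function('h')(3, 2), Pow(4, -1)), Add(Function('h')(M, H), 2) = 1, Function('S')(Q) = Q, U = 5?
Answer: Rational(-9, 4) ≈ -2.2500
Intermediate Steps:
Function('h')(M, H) = -1 (Function('h')(M, H) = Add(-2, 1) = -1)
Function('x')(J, X) = Rational(-1, 4) (Function('x')(J, X) = Mul(-1, Pow(4, -1)) = Mul(-1, Rational(1, 4)) = Rational(-1, 4))
Mul(Function('x')(-3, Add(Mul(Function('S')(1), 6), U)), Add(-30, 39)) = Mul(Rational(-1, 4), Add(-30, 39)) = Mul(Rational(-1, 4), 9) = Rational(-9, 4)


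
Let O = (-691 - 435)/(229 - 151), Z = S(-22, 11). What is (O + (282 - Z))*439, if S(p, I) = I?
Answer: 4392634/39 ≈ 1.1263e+5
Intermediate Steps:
Z = 11
O = -563/39 (O = -1126/78 = -1126*1/78 = -563/39 ≈ -14.436)
(O + (282 - Z))*439 = (-563/39 + (282 - 1*11))*439 = (-563/39 + (282 - 11))*439 = (-563/39 + 271)*439 = (10006/39)*439 = 4392634/39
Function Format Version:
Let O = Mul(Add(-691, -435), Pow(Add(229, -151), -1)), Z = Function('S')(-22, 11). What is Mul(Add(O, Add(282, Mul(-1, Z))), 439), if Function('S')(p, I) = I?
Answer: Rational(4392634, 39) ≈ 1.1263e+5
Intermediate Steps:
Z = 11
O = Rational(-563, 39) (O = Mul(-1126, Pow(78, -1)) = Mul(-1126, Rational(1, 78)) = Rational(-563, 39) ≈ -14.436)
Mul(Add(O, Add(282, Mul(-1, Z))), 439) = Mul(Add(Rational(-563, 39), Add(282, Mul(-1, 11))), 439) = Mul(Add(Rational(-563, 39), Add(282, -11)), 439) = Mul(Add(Rational(-563, 39), 271), 439) = Mul(Rational(10006, 39), 439) = Rational(4392634, 39)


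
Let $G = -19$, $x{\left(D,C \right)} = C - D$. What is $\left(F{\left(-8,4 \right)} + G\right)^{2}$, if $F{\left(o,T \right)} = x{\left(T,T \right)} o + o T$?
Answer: $2601$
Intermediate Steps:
$F{\left(o,T \right)} = T o$ ($F{\left(o,T \right)} = \left(T - T\right) o + o T = 0 o + T o = 0 + T o = T o$)
$\left(F{\left(-8,4 \right)} + G\right)^{2} = \left(4 \left(-8\right) - 19\right)^{2} = \left(-32 - 19\right)^{2} = \left(-51\right)^{2} = 2601$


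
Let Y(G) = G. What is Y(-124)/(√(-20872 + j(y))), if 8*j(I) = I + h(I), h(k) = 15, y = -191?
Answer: 2*I*√20894/337 ≈ 0.85785*I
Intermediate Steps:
j(I) = 15/8 + I/8 (j(I) = (I + 15)/8 = (15 + I)/8 = 15/8 + I/8)
Y(-124)/(√(-20872 + j(y))) = -124/√(-20872 + (15/8 + (⅛)*(-191))) = -124/√(-20872 + (15/8 - 191/8)) = -124/√(-20872 - 22) = -124*(-I*√20894/20894) = -(-2)*I*√20894/337 = 2*I*√20894/337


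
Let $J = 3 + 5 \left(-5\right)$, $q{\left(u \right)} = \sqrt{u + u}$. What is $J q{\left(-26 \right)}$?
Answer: $- 44 i \sqrt{13} \approx - 158.64 i$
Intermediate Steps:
$q{\left(u \right)} = \sqrt{2} \sqrt{u}$ ($q{\left(u \right)} = \sqrt{2 u} = \sqrt{2} \sqrt{u}$)
$J = -22$ ($J = 3 - 25 = -22$)
$J q{\left(-26 \right)} = - 22 \sqrt{2} \sqrt{-26} = - 22 \sqrt{2} i \sqrt{26} = - 22 \cdot 2 i \sqrt{13} = - 44 i \sqrt{13}$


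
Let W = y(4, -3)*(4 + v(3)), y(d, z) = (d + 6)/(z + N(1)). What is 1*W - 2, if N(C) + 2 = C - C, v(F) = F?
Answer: -16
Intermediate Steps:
N(C) = -2 (N(C) = -2 + (C - C) = -2 + 0 = -2)
y(d, z) = (6 + d)/(-2 + z) (y(d, z) = (d + 6)/(z - 2) = (6 + d)/(-2 + z))
W = -14 (W = ((6 + 4)/(-2 - 3))*(4 + 3) = (10/(-5))*7 = -⅕*10*7 = -2*7 = -14)
1*W - 2 = 1*(-14) - 2 = -14 - 2 = -16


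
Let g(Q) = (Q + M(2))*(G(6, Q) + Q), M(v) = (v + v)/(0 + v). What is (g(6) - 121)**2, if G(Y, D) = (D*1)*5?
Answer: 27889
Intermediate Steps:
M(v) = 2 (M(v) = (2*v)/v = 2)
G(Y, D) = 5*D (G(Y, D) = D*5 = 5*D)
g(Q) = 6*Q*(2 + Q) (g(Q) = (Q + 2)*(5*Q + Q) = (2 + Q)*(6*Q) = 6*Q*(2 + Q))
(g(6) - 121)**2 = (6*6*(2 + 6) - 121)**2 = (6*6*8 - 121)**2 = (288 - 121)**2 = 167**2 = 27889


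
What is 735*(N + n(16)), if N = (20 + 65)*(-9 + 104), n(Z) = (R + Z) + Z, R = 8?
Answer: 5964525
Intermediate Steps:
n(Z) = 8 + 2*Z (n(Z) = (8 + Z) + Z = 8 + 2*Z)
N = 8075 (N = 85*95 = 8075)
735*(N + n(16)) = 735*(8075 + (8 + 2*16)) = 735*(8075 + (8 + 32)) = 735*(8075 + 40) = 735*8115 = 5964525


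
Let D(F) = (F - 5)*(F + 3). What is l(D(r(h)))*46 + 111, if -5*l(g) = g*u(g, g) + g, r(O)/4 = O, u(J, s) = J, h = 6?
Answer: -12128817/5 ≈ -2.4258e+6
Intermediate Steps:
r(O) = 4*O
D(F) = (-5 + F)*(3 + F)
l(g) = -g/5 - g²/5 (l(g) = -(g*g + g)/5 = -(g² + g)/5 = -(g + g²)/5 = -g/5 - g²/5)
l(D(r(h)))*46 + 111 = -(-15 + (4*6)² - 8*6)*(1 + (-15 + (4*6)² - 8*6))/5*46 + 111 = -(-15 + 24² - 2*24)*(1 + (-15 + 24² - 2*24))/5*46 + 111 = -(-15 + 576 - 48)*(1 + (-15 + 576 - 48))/5*46 + 111 = -⅕*513*(1 + 513)*46 + 111 = -⅕*513*514*46 + 111 = -263682/5*46 + 111 = -12129372/5 + 111 = -12128817/5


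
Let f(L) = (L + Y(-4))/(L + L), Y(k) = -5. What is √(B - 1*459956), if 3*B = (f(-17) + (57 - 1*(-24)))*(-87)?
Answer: 4*I*√8350723/17 ≈ 679.94*I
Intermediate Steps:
f(L) = (-5 + L)/(2*L) (f(L) = (L - 5)/(L + L) = (-5 + L)/((2*L)) = (-5 + L)*(1/(2*L)) = (-5 + L)/(2*L))
B = -40252/17 (B = (((½)*(-5 - 17)/(-17) + (57 - 1*(-24)))*(-87))/3 = (((½)*(-1/17)*(-22) + (57 + 24))*(-87))/3 = ((11/17 + 81)*(-87))/3 = ((1388/17)*(-87))/3 = (⅓)*(-120756/17) = -40252/17 ≈ -2367.8)
√(B - 1*459956) = √(-40252/17 - 1*459956) = √(-40252/17 - 459956) = √(-7859504/17) = 4*I*√8350723/17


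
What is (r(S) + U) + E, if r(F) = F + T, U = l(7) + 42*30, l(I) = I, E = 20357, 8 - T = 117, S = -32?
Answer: 21483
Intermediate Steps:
T = -109 (T = 8 - 1*117 = 8 - 117 = -109)
U = 1267 (U = 7 + 42*30 = 7 + 1260 = 1267)
r(F) = -109 + F (r(F) = F - 109 = -109 + F)
(r(S) + U) + E = ((-109 - 32) + 1267) + 20357 = (-141 + 1267) + 20357 = 1126 + 20357 = 21483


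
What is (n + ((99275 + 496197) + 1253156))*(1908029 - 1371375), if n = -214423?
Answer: 877002650070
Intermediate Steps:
(n + ((99275 + 496197) + 1253156))*(1908029 - 1371375) = (-214423 + ((99275 + 496197) + 1253156))*(1908029 - 1371375) = (-214423 + (595472 + 1253156))*536654 = (-214423 + 1848628)*536654 = 1634205*536654 = 877002650070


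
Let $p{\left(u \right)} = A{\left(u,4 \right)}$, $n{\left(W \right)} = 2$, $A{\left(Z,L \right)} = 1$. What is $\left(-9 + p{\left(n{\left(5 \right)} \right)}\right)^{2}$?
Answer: $64$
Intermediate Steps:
$p{\left(u \right)} = 1$
$\left(-9 + p{\left(n{\left(5 \right)} \right)}\right)^{2} = \left(-9 + 1\right)^{2} = \left(-8\right)^{2} = 64$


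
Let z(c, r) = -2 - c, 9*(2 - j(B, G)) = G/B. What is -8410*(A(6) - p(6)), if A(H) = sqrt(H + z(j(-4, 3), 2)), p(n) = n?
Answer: 50460 - 4205*sqrt(69)/3 ≈ 38817.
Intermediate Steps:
j(B, G) = 2 - G/(9*B)
A(H) = sqrt(-49/12 + H) (A(H) = sqrt(H + (-2 - (2 - 1/9*3/(-4)))) = sqrt(H + (-2 - (2 - 1/9*3*(-1/4)))) = sqrt(H + (-2 - (2 + 1/12))) = sqrt(H + (-2 - 1*25/12)) = sqrt(H + (-2 - 25/12)) = sqrt(H - 49/12) = sqrt(-49/12 + H))
-8410*(A(6) - p(6)) = -8410*(sqrt(-147 + 36*6)/6 - 1*6) = -8410*(sqrt(-147 + 216)/6 - 6) = -8410*(sqrt(69)/6 - 6) = -8410*(-6 + sqrt(69)/6) = 50460 - 4205*sqrt(69)/3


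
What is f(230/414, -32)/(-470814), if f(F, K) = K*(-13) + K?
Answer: -64/78469 ≈ -0.00081561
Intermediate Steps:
f(F, K) = -12*K (f(F, K) = -13*K + K = -12*K)
f(230/414, -32)/(-470814) = -12*(-32)/(-470814) = 384*(-1/470814) = -64/78469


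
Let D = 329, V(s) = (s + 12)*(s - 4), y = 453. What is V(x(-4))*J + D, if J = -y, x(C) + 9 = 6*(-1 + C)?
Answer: -525604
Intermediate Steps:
x(C) = -15 + 6*C (x(C) = -9 + 6*(-1 + C) = -9 + (-6 + 6*C) = -15 + 6*C)
V(s) = (-4 + s)*(12 + s) (V(s) = (12 + s)*(-4 + s) = (-4 + s)*(12 + s))
J = -453 (J = -1*453 = -453)
V(x(-4))*J + D = (-48 + (-15 + 6*(-4))**2 + 8*(-15 + 6*(-4)))*(-453) + 329 = (-48 + (-15 - 24)**2 + 8*(-15 - 24))*(-453) + 329 = (-48 + (-39)**2 + 8*(-39))*(-453) + 329 = (-48 + 1521 - 312)*(-453) + 329 = 1161*(-453) + 329 = -525933 + 329 = -525604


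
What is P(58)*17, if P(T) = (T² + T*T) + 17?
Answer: 114665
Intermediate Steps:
P(T) = 17 + 2*T² (P(T) = (T² + T²) + 17 = 2*T² + 17 = 17 + 2*T²)
P(58)*17 = (17 + 2*58²)*17 = (17 + 2*3364)*17 = (17 + 6728)*17 = 6745*17 = 114665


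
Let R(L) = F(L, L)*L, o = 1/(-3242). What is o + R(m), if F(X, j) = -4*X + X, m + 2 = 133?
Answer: -166907887/3242 ≈ -51483.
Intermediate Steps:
m = 131 (m = -2 + 133 = 131)
F(X, j) = -3*X
o = -1/3242 ≈ -0.00030845
R(L) = -3*L² (R(L) = (-3*L)*L = -3*L²)
o + R(m) = -1/3242 - 3*131² = -1/3242 - 3*17161 = -1/3242 - 51483 = -166907887/3242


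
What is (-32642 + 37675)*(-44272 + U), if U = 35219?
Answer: -45563749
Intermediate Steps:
(-32642 + 37675)*(-44272 + U) = (-32642 + 37675)*(-44272 + 35219) = 5033*(-9053) = -45563749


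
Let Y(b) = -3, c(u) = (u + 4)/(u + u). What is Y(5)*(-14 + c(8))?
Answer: 159/4 ≈ 39.750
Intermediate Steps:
c(u) = (4 + u)/(2*u) (c(u) = (4 + u)/((2*u)) = (4 + u)*(1/(2*u)) = (4 + u)/(2*u))
Y(5)*(-14 + c(8)) = -3*(-14 + (½)*(4 + 8)/8) = -3*(-14 + (½)*(⅛)*12) = -3*(-14 + ¾) = -3*(-53/4) = 159/4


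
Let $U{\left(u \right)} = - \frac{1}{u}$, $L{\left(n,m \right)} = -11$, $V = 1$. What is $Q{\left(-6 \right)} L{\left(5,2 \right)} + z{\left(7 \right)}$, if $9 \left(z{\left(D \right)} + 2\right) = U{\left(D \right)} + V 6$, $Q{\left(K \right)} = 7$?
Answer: $- \frac{4936}{63} \approx -78.349$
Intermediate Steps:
$z{\left(D \right)} = - \frac{4}{3} - \frac{1}{9 D}$ ($z{\left(D \right)} = -2 + \frac{- \frac{1}{D} + 1 \cdot 6}{9} = -2 + \frac{- \frac{1}{D} + 6}{9} = -2 + \frac{6 - \frac{1}{D}}{9} = -2 + \left(\frac{2}{3} - \frac{1}{9 D}\right) = - \frac{4}{3} - \frac{1}{9 D}$)
$Q{\left(-6 \right)} L{\left(5,2 \right)} + z{\left(7 \right)} = 7 \left(-11\right) + \frac{-1 - 84}{9 \cdot 7} = -77 + \frac{1}{9} \cdot \frac{1}{7} \left(-1 - 84\right) = -77 + \frac{1}{9} \cdot \frac{1}{7} \left(-85\right) = -77 - \frac{85}{63} = - \frac{4936}{63}$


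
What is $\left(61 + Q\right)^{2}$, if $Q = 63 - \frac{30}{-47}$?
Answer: $\frac{34316164}{2209} \approx 15535.0$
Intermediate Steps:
$Q = \frac{2991}{47}$ ($Q = 63 - 30 \left(- \frac{1}{47}\right) = 63 - - \frac{30}{47} = 63 + \frac{30}{47} = \frac{2991}{47} \approx 63.638$)
$\left(61 + Q\right)^{2} = \left(61 + \frac{2991}{47}\right)^{2} = \left(\frac{5858}{47}\right)^{2} = \frac{34316164}{2209}$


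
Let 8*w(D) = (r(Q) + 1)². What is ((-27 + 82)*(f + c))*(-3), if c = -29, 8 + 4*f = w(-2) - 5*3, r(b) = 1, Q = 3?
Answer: 45705/8 ≈ 5713.1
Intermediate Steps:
w(D) = ½ (w(D) = (1 + 1)²/8 = (⅛)*2² = (⅛)*4 = ½)
f = -45/8 (f = -2 + (½ - 5*3)/4 = -2 + (½ - 15)/4 = -2 + (¼)*(-29/2) = -2 - 29/8 = -45/8 ≈ -5.6250)
((-27 + 82)*(f + c))*(-3) = ((-27 + 82)*(-45/8 - 29))*(-3) = (55*(-277/8))*(-3) = -15235/8*(-3) = 45705/8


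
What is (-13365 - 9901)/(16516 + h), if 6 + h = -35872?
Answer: 11633/9681 ≈ 1.2016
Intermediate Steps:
h = -35878 (h = -6 - 35872 = -35878)
(-13365 - 9901)/(16516 + h) = (-13365 - 9901)/(16516 - 35878) = -23266/(-19362) = -23266*(-1/19362) = 11633/9681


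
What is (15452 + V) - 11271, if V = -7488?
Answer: -3307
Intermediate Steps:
(15452 + V) - 11271 = (15452 - 7488) - 11271 = 7964 - 11271 = -3307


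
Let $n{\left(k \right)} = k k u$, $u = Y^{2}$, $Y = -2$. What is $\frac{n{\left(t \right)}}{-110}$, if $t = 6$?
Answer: $- \frac{72}{55} \approx -1.3091$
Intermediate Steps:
$u = 4$ ($u = \left(-2\right)^{2} = 4$)
$n{\left(k \right)} = 4 k^{2}$ ($n{\left(k \right)} = k k 4 = k^{2} \cdot 4 = 4 k^{2}$)
$\frac{n{\left(t \right)}}{-110} = \frac{4 \cdot 6^{2}}{-110} = 4 \cdot 36 \left(- \frac{1}{110}\right) = 144 \left(- \frac{1}{110}\right) = - \frac{72}{55}$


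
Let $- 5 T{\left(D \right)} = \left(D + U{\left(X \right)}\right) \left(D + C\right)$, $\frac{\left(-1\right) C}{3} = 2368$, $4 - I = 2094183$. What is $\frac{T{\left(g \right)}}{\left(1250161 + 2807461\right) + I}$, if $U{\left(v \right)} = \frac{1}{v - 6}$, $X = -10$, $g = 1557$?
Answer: $\frac{46060439}{52358480} \approx 0.87971$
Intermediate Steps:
$I = -2094179$ ($I = 4 - 2094183 = -2094179$)
$C = -7104$ ($C = \left(-3\right) 2368 = -7104$)
$U{\left(v \right)} = \frac{1}{-6 + v}$
$T{\left(D \right)} = - \frac{\left(-7104 + D\right) \left(- \frac{1}{16} + D\right)}{5}$ ($T{\left(D \right)} = - \frac{\left(D + \frac{1}{-6 - 10}\right) \left(D - 7104\right)}{5} = - \frac{\left(D + \frac{1}{-16}\right) \left(-7104 + D\right)}{5} = - \frac{\left(D - \frac{1}{16}\right) \left(-7104 + D\right)}{5} = - \frac{\left(- \frac{1}{16} + D\right) \left(-7104 + D\right)}{5} = - \frac{\left(-7104 + D\right) \left(- \frac{1}{16} + D\right)}{5}$)
$\frac{T{\left(g \right)}}{\left(1250161 + 2807461\right) + I} = \frac{- \frac{444}{5} - \frac{1557^{2}}{5} + \frac{22733}{16} \cdot 1557}{\left(1250161 + 2807461\right) - 2094179} = \frac{- \frac{444}{5} - \frac{2424249}{5} + \frac{35395281}{16}}{4057622 - 2094179} = \frac{- \frac{444}{5} - \frac{2424249}{5} + \frac{35395281}{16}}{1963443} = \frac{138181317}{80} \cdot \frac{1}{1963443} = \frac{46060439}{52358480}$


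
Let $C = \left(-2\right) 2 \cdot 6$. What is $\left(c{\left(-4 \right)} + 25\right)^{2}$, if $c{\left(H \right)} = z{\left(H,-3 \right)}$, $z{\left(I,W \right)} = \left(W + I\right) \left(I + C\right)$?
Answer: $48841$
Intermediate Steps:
$C = -24$ ($C = \left(-4\right) 6 = -24$)
$z{\left(I,W \right)} = \left(-24 + I\right) \left(I + W\right)$ ($z{\left(I,W \right)} = \left(W + I\right) \left(I - 24\right) = \left(I + W\right) \left(-24 + I\right) = \left(-24 + I\right) \left(I + W\right)$)
$c{\left(H \right)} = 72 + H^{2} - 27 H$ ($c{\left(H \right)} = H^{2} - 24 H - -72 + H \left(-3\right) = H^{2} - 24 H + 72 - 3 H = 72 + H^{2} - 27 H$)
$\left(c{\left(-4 \right)} + 25\right)^{2} = \left(\left(72 + \left(-4\right)^{2} - -108\right) + 25\right)^{2} = \left(\left(72 + 16 + 108\right) + 25\right)^{2} = \left(196 + 25\right)^{2} = 221^{2} = 48841$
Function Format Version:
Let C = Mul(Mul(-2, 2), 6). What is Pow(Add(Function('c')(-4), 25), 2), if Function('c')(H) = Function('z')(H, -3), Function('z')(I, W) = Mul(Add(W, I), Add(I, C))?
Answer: 48841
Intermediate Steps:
C = -24 (C = Mul(-4, 6) = -24)
Function('z')(I, W) = Mul(Add(-24, I), Add(I, W)) (Function('z')(I, W) = Mul(Add(W, I), Add(I, -24)) = Mul(Add(I, W), Add(-24, I)) = Mul(Add(-24, I), Add(I, W)))
Function('c')(H) = Add(72, Pow(H, 2), Mul(-27, H)) (Function('c')(H) = Add(Pow(H, 2), Mul(-24, H), Mul(-24, -3), Mul(H, -3)) = Add(Pow(H, 2), Mul(-24, H), 72, Mul(-3, H)) = Add(72, Pow(H, 2), Mul(-27, H)))
Pow(Add(Function('c')(-4), 25), 2) = Pow(Add(Add(72, Pow(-4, 2), Mul(-27, -4)), 25), 2) = Pow(Add(Add(72, 16, 108), 25), 2) = Pow(Add(196, 25), 2) = Pow(221, 2) = 48841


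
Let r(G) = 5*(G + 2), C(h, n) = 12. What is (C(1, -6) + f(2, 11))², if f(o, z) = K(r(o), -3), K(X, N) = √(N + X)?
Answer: (12 + √17)² ≈ 259.95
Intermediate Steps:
r(G) = 10 + 5*G (r(G) = 5*(2 + G) = 10 + 5*G)
f(o, z) = √(7 + 5*o) (f(o, z) = √(-3 + (10 + 5*o)) = √(7 + 5*o))
(C(1, -6) + f(2, 11))² = (12 + √(7 + 5*2))² = (12 + √(7 + 10))² = (12 + √17)²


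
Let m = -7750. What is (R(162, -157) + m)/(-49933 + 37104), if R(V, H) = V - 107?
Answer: 7695/12829 ≈ 0.59981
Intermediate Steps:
R(V, H) = -107 + V
(R(162, -157) + m)/(-49933 + 37104) = ((-107 + 162) - 7750)/(-49933 + 37104) = (55 - 7750)/(-12829) = -7695*(-1/12829) = 7695/12829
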